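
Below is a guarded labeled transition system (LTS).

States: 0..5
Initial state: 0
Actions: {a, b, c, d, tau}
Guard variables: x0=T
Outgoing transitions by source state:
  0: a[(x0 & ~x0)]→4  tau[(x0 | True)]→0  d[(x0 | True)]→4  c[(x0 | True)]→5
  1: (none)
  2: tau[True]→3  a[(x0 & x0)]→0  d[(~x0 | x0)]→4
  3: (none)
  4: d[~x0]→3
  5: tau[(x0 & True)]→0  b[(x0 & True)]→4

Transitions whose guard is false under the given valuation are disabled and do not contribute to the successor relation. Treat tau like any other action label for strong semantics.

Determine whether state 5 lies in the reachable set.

Answer: REACHABLE

Working:
After dropping false guards: 8 live edges.
L0 = {0}
L1 = {4,5}  now seen {0,4,5}
Reachable = {0,4,5}
witness 5: c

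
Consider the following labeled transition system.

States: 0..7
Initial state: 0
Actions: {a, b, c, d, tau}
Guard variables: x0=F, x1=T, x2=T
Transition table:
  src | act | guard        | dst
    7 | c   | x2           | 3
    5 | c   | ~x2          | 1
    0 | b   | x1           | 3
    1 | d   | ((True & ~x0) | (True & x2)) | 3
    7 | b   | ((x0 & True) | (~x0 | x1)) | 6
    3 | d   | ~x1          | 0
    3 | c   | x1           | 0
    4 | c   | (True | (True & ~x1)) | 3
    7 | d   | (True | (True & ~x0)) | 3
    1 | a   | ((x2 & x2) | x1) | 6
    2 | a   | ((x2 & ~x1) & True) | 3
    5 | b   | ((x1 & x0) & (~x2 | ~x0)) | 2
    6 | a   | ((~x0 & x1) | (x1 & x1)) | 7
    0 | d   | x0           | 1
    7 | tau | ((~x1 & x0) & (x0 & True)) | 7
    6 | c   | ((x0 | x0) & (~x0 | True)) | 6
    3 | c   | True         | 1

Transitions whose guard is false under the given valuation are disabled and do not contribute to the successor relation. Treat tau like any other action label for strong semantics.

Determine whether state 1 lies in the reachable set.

Guard filter leaves 10 enabled edge(s).
Layer 0: {0}
Layer 1: {3}  now seen {0,3}
Layer 2: {1}  now seen {0,1,3}
Layer 3: {6}  now seen {0,1,3,6}
Layer 4: {7}  now seen {0,1,3,6,7}
Reach set: {0,1,3,6,7}
Path to 1: b·c

Answer: REACHABLE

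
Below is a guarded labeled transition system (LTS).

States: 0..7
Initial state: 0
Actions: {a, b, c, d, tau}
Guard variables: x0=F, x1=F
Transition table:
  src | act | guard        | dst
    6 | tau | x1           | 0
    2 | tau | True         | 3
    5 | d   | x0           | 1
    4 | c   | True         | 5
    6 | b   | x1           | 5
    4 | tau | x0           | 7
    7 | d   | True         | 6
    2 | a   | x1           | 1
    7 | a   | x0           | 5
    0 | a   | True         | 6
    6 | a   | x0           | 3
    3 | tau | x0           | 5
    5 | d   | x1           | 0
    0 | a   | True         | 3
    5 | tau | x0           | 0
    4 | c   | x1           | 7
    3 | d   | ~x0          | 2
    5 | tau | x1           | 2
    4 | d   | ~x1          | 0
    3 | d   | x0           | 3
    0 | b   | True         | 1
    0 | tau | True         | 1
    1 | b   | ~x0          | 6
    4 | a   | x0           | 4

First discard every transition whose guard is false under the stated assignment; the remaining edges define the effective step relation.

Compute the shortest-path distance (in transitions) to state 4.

BFS to 4:
  depth 0: {0}
  depth 1: {1,3,6}
  depth 2: {2}
4 never appears.

Answer: UNREACHABLE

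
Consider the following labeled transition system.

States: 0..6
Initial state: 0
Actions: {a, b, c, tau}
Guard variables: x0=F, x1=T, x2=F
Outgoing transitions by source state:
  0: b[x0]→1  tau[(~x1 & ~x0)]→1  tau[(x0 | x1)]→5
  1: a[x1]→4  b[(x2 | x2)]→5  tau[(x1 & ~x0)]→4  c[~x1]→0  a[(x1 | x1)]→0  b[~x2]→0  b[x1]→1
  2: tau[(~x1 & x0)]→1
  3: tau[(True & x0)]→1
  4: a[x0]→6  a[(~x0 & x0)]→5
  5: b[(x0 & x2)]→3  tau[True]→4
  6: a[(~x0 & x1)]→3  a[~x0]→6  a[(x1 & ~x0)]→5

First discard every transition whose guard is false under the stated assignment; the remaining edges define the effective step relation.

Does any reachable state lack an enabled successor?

Answer: DEADLOCK at state 4

Working:
Reach set: {0,4,5}
  0: tau→5  [1 exit(s)]
  4: ∅  [STUCK]
  5: tau→4  [1 exit(s)]
witness 4: tau·tau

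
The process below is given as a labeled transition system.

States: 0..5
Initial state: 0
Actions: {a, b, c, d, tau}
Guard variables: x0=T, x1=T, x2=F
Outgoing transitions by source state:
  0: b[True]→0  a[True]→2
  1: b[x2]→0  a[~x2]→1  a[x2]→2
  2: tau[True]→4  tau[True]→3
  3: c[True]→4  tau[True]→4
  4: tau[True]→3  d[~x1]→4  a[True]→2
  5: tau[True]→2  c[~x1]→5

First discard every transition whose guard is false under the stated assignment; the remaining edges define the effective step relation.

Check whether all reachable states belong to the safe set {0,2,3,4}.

Answer: INVARIANT HOLDS

Trace:
Inv-set: {0,2,3,4}
Reach set: {0,2,3,4}
  0: safe
  2: safe
  3: safe
  4: safe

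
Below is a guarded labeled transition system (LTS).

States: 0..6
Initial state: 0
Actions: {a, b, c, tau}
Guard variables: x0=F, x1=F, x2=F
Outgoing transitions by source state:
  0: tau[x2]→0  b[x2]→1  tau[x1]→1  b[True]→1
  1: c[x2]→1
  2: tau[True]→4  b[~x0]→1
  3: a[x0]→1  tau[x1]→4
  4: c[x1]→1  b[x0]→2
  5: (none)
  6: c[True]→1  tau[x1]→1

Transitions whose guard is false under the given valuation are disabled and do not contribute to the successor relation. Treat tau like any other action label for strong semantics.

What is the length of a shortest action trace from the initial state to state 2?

Answer: UNREACHABLE

Analysis:
Layered search for 2:
  depth 0: {0}
  depth 1: {1}
2 never appears.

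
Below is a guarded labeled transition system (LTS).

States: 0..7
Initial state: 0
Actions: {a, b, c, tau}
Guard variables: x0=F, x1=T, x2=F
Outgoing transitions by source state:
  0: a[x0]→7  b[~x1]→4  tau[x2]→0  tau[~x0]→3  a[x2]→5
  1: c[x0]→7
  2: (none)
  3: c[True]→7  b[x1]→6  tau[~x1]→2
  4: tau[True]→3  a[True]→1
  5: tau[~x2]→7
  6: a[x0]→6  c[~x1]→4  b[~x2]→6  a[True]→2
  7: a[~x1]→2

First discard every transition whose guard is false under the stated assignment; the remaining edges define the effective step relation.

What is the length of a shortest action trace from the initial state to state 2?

Layered search for 2:
  depth 0: {0}
  depth 1: {3}
  depth 2: {6,7}
  depth 3: {2}
first hit 2 at d=3 via tau·b·a

Answer: 3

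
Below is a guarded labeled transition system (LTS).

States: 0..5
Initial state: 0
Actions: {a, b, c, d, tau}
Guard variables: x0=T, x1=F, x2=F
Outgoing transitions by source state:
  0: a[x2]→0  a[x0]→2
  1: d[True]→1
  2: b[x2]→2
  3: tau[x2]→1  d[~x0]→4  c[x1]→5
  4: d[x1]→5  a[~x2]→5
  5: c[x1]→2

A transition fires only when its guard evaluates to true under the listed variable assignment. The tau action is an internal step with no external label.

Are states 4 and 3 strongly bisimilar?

Compute ~ classes (split until stable):
  π0 = {{0,1,2,3,4,5}}
  π1 = {{0,4},{1},{2,3,5}}
stable after 2 split(s): 3 block(s)
4∈{0,4}, 3∈{2,3,5}

Answer: NOT BISIMILAR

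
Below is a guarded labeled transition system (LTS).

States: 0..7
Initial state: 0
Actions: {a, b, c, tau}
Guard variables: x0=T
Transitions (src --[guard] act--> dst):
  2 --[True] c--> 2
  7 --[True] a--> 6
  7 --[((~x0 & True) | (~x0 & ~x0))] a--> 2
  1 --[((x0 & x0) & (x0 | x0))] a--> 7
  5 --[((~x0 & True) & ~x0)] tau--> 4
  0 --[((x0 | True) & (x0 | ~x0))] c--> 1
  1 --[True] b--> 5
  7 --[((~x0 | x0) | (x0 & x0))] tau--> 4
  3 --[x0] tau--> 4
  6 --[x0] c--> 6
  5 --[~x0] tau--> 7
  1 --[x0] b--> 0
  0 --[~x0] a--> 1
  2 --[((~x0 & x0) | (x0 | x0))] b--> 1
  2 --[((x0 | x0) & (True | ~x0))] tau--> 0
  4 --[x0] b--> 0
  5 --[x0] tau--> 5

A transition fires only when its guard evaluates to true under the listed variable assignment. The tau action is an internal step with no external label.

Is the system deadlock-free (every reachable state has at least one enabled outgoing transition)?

Answer: DEADLOCK-FREE

Analysis:
R = {0,1,4,5,6,7}
  0: c→1  [deg 1]
  1: a→7  b→0  b→5  [deg 3]
  4: b→0  [deg 1]
  5: tau→5  [deg 1]
  6: c→6  [deg 1]
  7: a→6  tau→4  [deg 2]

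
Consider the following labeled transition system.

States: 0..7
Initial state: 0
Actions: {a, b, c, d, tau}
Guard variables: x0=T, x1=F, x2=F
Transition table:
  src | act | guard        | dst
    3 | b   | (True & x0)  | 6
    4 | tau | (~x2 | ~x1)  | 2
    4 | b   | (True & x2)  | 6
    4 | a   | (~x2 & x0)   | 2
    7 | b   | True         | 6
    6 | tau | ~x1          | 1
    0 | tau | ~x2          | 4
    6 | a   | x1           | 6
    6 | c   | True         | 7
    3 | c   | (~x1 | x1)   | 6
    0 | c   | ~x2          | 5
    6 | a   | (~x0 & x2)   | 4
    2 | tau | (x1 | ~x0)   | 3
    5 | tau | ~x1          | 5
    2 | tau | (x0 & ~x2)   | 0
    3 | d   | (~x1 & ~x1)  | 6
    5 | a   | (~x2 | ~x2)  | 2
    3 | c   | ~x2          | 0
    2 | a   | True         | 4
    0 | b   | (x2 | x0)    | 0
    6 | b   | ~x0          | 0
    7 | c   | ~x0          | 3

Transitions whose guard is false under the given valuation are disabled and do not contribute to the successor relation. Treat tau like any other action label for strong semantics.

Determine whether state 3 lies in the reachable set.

Guard filter leaves 16 enabled edge(s).
L0 = {0}
L1 = {4,5}  now seen {0,4,5}
L2 = {2}  now seen {0,2,4,5}
R = {0,2,4,5}

Answer: UNREACHABLE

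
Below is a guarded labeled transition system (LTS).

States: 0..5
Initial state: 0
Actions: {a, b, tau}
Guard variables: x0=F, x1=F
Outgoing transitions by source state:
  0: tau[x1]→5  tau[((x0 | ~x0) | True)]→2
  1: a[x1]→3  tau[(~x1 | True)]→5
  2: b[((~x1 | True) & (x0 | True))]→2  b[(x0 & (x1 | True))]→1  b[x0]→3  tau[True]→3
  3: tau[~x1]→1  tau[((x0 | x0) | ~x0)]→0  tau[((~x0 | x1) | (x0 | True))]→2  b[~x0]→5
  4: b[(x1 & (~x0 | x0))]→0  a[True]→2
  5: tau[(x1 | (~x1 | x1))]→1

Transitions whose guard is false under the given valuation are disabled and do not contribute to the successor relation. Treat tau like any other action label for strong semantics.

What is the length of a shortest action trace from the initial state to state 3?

Answer: 2

Trace:
BFS to 3:
  L0 = {0}
  L1 = {2}
  L2 = {3}
first hit 3 at d=2 via tau·tau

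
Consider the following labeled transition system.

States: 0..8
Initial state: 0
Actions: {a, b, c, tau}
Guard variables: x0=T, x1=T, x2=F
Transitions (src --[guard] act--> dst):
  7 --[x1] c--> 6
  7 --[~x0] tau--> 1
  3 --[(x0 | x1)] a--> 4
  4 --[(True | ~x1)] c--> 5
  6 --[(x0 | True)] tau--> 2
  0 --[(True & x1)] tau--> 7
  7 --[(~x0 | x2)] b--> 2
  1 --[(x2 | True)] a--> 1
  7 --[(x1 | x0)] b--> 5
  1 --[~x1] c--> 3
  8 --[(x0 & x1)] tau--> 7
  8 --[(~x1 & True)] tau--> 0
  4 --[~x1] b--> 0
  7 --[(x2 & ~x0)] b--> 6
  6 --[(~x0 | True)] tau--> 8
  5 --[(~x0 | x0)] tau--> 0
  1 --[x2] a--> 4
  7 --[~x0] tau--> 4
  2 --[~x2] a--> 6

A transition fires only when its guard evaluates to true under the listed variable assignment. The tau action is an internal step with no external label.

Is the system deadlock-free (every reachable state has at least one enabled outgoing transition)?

Reachable = {0,2,5,6,7,8}
  0: tau→7  [1 out]
  2: a→6  [1 out]
  5: tau→0  [1 out]
  6: tau→2  tau→8  [2 out]
  7: b→5  c→6  [2 out]
  8: tau→7  [1 out]

Answer: DEADLOCK-FREE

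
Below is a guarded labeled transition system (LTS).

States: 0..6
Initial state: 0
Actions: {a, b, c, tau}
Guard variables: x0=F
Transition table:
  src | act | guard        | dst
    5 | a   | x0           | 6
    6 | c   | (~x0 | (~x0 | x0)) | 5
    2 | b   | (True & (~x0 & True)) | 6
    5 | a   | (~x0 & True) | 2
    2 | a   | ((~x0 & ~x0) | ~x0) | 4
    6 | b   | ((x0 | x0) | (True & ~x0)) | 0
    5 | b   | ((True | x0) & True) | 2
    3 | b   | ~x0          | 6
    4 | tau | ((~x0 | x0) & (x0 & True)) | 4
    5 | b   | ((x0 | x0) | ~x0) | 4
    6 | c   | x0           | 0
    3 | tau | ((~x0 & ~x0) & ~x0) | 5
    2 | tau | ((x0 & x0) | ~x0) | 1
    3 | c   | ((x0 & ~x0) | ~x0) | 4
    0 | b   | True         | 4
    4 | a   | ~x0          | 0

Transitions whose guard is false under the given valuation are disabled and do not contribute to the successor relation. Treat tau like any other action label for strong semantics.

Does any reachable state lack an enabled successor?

Reachable = {0,4}
  0: b→4  [1 exit(s)]
  4: a→0  [1 exit(s)]

Answer: DEADLOCK-FREE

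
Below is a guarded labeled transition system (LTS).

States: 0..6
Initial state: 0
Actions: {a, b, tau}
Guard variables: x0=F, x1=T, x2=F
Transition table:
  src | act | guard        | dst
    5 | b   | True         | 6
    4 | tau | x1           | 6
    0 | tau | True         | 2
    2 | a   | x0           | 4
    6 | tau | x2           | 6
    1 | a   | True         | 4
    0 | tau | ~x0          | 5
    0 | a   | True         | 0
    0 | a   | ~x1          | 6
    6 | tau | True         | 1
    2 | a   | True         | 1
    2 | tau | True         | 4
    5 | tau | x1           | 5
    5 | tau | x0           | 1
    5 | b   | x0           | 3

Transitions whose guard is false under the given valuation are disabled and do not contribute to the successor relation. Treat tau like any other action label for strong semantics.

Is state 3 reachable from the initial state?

Guard filter leaves 10 enabled edge(s).
Layer 0: {0}
Layer 1: {2,5}  cumulative {0,2,5}
Layer 2: {1,4,6}  cumulative {0,1,2,4,5,6}
Reachable = {0,1,2,4,5,6}

Answer: UNREACHABLE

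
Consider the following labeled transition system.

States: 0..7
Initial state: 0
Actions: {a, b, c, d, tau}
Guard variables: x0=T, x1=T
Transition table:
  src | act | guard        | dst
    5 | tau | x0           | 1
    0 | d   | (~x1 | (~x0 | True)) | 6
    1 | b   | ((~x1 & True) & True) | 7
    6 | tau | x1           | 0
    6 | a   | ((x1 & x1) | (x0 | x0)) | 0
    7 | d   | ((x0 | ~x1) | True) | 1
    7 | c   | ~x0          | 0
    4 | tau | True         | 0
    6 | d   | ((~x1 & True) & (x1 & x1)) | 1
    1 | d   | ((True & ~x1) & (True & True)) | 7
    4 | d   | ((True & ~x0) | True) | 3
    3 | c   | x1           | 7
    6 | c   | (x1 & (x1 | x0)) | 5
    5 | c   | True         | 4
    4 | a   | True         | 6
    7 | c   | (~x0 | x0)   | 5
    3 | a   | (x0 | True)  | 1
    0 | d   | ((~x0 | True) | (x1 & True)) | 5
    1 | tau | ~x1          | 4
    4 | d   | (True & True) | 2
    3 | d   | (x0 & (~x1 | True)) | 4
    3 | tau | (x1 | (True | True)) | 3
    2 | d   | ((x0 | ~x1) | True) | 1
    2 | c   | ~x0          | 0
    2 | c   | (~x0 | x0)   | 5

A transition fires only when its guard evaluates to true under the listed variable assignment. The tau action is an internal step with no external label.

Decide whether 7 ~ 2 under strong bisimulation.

Compute ~ classes (split until stable):
  P[0] = {{0,1,2,3,4,5,6,7}}
  P[1] = {{0},{1},{2,7},{3},{4},{5},{6}}
stable after 2 split(s): 7 block(s)
class of 7: {2,7}; class of 2: {2,7}

Answer: BISIMILAR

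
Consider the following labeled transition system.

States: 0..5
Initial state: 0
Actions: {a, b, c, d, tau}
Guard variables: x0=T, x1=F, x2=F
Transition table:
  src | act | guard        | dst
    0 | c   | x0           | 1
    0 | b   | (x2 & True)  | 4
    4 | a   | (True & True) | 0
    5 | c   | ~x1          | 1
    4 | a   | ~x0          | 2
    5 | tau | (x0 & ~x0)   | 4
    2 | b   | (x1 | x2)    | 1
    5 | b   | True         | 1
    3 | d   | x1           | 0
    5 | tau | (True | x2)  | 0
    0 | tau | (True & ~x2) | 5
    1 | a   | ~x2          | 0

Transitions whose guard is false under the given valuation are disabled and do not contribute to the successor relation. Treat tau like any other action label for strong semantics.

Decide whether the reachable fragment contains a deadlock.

Reach set: {0,1,5}
  0: c→1  tau→5  [deg 2]
  1: a→0  [deg 1]
  5: b→1  c→1  tau→0  [deg 3]

Answer: DEADLOCK-FREE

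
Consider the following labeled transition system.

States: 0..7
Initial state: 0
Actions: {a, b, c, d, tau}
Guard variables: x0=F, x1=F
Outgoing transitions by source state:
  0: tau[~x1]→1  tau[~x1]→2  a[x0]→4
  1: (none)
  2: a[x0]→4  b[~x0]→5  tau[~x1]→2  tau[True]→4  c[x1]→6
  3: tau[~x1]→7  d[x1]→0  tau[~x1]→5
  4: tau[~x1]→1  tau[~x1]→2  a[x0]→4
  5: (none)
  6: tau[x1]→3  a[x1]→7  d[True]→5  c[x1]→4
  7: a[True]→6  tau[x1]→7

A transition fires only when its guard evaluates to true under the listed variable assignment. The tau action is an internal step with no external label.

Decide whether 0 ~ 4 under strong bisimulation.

Compute ~ classes (split until stable):
  P[0] = {{0,1,2,3,4,5,6,7}}
  P[1] = {{0,3,4},{1,5},{2},{6},{7}}
  P[2] = {{0,4},{1,5},{2},{3},{6},{7}}
stable after 3 split(s): 6 block(s)
class of 0: {0,4}; class of 4: {0,4}

Answer: BISIMILAR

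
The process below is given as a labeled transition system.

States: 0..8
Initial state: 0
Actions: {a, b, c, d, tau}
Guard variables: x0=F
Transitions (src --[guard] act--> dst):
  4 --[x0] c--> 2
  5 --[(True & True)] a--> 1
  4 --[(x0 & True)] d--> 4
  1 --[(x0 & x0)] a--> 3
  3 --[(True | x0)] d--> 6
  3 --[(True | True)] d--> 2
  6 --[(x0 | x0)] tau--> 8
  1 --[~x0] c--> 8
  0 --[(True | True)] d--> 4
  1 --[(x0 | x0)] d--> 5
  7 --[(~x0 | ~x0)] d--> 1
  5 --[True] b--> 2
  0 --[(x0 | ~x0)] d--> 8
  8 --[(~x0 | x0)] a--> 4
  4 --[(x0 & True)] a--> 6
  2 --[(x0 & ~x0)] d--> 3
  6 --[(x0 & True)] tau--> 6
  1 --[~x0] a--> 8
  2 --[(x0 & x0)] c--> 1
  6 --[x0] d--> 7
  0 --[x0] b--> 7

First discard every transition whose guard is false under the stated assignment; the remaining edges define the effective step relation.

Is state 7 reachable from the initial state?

Answer: UNREACHABLE

Working:
After dropping false guards: 10 live edges.
depth 0: {0}
depth 1: {4,8}  cumulative {0,4,8}
Reach set: {0,4,8}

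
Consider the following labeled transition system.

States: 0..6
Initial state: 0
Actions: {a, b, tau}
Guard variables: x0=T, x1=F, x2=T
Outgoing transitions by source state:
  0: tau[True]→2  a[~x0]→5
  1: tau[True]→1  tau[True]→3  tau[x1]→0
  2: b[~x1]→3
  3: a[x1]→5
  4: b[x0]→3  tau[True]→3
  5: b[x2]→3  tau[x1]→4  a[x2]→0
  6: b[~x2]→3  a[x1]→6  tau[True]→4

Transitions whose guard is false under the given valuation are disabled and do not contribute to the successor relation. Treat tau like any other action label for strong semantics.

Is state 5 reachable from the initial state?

Guard filter leaves 9 enabled edge(s).
depth 0: {0}
depth 1: {2}  now seen {0,2}
depth 2: {3}  now seen {0,2,3}
Reach set: {0,2,3}

Answer: UNREACHABLE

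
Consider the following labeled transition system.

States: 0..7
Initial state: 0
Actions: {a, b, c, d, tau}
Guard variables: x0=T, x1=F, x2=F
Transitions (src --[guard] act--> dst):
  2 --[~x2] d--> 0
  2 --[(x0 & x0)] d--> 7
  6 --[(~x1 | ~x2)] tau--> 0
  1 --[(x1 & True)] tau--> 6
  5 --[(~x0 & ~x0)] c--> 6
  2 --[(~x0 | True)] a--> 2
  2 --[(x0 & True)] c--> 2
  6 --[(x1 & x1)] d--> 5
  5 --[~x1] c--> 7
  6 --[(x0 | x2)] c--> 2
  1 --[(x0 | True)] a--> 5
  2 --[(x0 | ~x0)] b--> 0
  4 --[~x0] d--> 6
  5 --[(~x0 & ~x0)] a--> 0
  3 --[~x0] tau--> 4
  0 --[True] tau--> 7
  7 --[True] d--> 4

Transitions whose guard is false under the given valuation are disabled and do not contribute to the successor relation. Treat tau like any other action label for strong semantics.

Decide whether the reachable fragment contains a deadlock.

R = {0,4,7}
  0: tau→7  [deg 1]
  4: ∅  [STUCK]
  7: d→4  [deg 1]
witness 4: tau·d

Answer: DEADLOCK at state 4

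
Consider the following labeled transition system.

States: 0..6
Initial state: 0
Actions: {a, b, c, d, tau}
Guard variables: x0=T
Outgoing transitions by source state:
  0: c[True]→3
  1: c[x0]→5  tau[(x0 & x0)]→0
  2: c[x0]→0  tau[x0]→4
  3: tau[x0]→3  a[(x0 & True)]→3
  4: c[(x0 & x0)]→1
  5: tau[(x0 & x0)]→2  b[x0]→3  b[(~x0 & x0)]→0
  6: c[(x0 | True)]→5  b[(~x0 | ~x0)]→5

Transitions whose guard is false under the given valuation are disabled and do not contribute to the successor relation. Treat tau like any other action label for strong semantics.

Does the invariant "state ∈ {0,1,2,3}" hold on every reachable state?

Safe = {0,1,2,3}
Reachable = {0,3}
  0: ✓
  3: ✓

Answer: INVARIANT HOLDS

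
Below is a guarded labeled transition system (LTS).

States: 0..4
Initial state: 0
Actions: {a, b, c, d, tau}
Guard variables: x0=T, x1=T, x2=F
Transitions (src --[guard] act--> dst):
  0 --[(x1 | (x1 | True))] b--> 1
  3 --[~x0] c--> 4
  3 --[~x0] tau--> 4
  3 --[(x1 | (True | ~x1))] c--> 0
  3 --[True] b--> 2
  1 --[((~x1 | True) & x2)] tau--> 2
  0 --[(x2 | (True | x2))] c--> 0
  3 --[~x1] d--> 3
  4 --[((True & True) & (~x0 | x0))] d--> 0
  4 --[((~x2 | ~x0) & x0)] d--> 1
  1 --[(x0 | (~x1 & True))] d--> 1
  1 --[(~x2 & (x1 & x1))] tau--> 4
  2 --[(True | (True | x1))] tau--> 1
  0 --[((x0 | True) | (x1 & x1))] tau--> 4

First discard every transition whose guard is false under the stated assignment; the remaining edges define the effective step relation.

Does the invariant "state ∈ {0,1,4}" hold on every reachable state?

Inv-set: {0,1,4}
R = {0,1,4}
  0: ok
  1: ok
  4: ok

Answer: INVARIANT HOLDS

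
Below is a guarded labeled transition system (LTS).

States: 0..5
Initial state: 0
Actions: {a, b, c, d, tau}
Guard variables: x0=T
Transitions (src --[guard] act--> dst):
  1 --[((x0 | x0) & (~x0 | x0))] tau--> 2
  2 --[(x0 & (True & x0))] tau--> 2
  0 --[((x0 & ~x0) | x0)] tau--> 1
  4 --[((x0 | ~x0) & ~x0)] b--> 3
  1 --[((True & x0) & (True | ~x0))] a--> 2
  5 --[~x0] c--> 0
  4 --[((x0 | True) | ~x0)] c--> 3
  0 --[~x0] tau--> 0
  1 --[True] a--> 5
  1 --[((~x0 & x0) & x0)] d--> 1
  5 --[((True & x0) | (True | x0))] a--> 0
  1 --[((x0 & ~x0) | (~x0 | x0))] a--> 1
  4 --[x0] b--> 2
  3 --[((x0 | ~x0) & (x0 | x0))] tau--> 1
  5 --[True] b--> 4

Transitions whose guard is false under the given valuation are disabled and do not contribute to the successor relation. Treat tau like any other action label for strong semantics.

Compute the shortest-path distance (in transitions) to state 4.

Answer: 3

Working:
BFS to 4:
  Layer 0: {0}
  Layer 1: {1}
  Layer 2: {2,5}
  Layer 3: {4}
depth(4)=3, e.g. tau·a·b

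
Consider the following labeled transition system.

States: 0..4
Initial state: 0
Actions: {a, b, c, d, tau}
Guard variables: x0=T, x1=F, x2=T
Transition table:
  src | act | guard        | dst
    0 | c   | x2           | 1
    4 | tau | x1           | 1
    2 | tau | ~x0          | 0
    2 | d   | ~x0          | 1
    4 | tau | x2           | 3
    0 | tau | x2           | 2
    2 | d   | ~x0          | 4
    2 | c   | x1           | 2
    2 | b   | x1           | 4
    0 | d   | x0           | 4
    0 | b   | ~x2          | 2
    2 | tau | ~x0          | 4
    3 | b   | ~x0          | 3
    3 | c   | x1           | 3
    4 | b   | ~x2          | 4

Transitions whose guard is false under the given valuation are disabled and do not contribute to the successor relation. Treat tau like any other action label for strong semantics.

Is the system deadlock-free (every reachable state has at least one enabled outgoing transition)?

Answer: DEADLOCK at state 1

Analysis:
Reachable = {0,1,2,3,4}
  0: c→1  d→4  tau→2  [deg 3]
  1: ∅  [no exit]
  2: ∅  [no exit]
  3: ∅  [no exit]
  4: tau→3  [deg 1]
Path to 1: c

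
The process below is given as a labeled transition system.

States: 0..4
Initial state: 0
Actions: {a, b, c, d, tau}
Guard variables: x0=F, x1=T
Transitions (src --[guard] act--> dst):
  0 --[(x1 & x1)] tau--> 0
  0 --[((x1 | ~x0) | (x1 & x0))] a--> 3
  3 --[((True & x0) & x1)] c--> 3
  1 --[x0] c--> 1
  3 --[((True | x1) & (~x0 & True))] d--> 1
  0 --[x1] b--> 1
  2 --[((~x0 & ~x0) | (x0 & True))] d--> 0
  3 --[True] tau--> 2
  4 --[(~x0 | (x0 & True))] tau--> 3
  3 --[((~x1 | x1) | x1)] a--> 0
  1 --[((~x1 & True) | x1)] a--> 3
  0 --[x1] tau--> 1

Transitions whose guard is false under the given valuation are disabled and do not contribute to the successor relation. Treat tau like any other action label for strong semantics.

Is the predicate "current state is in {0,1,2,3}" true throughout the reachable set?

Answer: INVARIANT HOLDS

Analysis:
Inv-set: {0,1,2,3}
Reach set: {0,1,2,3}
  0: ok
  1: ok
  2: ok
  3: ok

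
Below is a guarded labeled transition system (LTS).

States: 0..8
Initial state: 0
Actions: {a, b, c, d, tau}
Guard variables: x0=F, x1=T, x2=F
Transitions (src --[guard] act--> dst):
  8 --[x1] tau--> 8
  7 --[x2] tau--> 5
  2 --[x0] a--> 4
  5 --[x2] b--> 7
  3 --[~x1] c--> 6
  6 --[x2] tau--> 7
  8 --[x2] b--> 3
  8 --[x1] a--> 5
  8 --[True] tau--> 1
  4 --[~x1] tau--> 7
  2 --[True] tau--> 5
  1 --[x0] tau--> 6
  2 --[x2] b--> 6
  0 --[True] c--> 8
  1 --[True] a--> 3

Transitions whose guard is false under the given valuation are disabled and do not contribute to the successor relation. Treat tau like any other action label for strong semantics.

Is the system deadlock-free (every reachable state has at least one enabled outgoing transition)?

Answer: DEADLOCK at state 3

Working:
Reach set: {0,1,3,5,8}
  0: c→8  [1 exit(s)]
  1: a→3  [1 exit(s)]
  3: ∅  [STUCK]
  5: ∅  [STUCK]
  8: a→5  tau→1  tau→8  [3 exit(s)]
witness 3: c·tau·a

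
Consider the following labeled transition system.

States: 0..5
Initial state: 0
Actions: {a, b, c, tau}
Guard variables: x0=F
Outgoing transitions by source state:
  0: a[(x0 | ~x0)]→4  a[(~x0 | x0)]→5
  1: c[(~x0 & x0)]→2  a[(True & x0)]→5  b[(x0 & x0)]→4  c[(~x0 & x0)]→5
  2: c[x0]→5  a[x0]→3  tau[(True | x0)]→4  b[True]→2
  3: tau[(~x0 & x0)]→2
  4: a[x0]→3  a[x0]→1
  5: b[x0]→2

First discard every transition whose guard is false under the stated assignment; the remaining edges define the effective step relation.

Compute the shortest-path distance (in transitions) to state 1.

Answer: UNREACHABLE

Working:
Layered search for 1:
  depth 0: {0}
  depth 1: {4,5}
1 never appears.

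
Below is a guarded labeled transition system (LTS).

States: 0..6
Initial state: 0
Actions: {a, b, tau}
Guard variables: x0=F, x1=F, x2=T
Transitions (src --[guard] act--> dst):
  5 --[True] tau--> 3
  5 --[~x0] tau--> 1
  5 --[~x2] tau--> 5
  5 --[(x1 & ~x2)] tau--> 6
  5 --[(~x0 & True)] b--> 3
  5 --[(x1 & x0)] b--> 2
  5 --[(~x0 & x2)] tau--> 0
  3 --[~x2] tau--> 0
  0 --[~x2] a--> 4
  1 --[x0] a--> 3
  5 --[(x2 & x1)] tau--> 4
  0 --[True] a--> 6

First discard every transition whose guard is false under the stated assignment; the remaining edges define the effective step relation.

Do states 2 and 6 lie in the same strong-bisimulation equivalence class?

Refine partition for ~:
  P[0] = {{0,1,2,3,4,5,6}}
  P[1] = {{0},{1,2,3,4,6},{5}}
3 equivalence class(es) (converged in 2)
[2]={1,2,3,4,6}  [6]={1,2,3,4,6}

Answer: BISIMILAR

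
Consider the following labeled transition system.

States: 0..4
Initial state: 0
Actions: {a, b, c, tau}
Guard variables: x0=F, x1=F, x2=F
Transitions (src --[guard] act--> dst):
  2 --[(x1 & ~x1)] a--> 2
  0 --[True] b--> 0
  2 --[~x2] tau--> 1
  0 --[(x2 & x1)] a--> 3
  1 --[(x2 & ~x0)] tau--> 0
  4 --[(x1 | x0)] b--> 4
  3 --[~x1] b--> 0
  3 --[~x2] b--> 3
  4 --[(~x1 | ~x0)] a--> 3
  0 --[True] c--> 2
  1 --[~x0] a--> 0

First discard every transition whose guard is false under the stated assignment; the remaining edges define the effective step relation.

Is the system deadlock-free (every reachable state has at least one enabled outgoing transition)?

Reach set: {0,1,2}
  0: b→0  c→2  [deg 2]
  1: a→0  [deg 1]
  2: tau→1  [deg 1]

Answer: DEADLOCK-FREE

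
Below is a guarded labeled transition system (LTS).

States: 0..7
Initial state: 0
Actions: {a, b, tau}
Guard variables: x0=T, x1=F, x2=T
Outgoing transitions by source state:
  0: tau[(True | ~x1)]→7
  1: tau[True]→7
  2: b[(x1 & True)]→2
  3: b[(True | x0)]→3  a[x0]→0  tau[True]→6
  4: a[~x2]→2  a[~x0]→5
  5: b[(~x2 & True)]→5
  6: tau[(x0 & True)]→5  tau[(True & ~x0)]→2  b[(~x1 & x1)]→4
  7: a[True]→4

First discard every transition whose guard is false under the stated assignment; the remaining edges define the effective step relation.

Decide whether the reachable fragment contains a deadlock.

R = {0,4,7}
  0: tau→7  [1 exit(s)]
  4: ∅  [no exit]
  7: a→4  [1 exit(s)]
Path to 4: tau·a

Answer: DEADLOCK at state 4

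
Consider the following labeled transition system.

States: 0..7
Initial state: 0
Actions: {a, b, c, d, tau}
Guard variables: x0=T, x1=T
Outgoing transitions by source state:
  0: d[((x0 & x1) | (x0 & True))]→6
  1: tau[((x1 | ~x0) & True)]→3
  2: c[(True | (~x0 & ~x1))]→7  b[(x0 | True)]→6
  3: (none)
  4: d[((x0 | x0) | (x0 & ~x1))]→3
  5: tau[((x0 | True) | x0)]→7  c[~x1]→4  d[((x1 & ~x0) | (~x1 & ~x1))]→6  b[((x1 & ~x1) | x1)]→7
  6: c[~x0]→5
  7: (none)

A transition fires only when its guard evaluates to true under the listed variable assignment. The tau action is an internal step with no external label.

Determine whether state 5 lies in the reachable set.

7 transition(s) survive guard evaluation.
depth 0: {0}
depth 1: {6}  total {0,6}
Reachable = {0,6}

Answer: UNREACHABLE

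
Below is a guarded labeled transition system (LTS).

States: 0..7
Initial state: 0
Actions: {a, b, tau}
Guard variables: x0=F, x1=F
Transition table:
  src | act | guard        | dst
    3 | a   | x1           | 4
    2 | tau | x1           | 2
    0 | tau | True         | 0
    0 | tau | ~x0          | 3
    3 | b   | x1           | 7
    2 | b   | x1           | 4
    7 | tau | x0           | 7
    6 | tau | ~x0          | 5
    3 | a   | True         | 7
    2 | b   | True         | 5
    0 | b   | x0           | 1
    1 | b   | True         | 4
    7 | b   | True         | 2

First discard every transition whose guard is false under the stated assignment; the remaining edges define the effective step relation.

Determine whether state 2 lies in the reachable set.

7 transition(s) survive guard evaluation.
Layer 0: {0}
Layer 1: {3}  now seen {0,3}
Layer 2: {7}  now seen {0,3,7}
Layer 3: {2}  now seen {0,2,3,7}
Layer 4: {5}  now seen {0,2,3,5,7}
Reachable = {0,2,3,5,7}
trace reaching 2: tau·a·b

Answer: REACHABLE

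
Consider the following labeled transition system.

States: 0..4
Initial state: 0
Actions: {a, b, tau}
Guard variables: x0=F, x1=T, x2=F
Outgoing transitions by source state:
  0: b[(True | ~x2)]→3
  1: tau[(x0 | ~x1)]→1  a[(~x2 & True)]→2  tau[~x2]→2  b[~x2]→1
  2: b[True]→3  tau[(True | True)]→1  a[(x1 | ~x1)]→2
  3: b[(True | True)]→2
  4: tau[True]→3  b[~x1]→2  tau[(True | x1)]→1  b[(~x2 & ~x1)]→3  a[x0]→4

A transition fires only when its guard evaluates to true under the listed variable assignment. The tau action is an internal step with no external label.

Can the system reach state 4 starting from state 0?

Answer: UNREACHABLE

Analysis:
Guard filter leaves 10 enabled edge(s).
depth 0: {0}
depth 1: {3}  cumulative {0,3}
depth 2: {2}  cumulative {0,2,3}
depth 3: {1}  cumulative {0,1,2,3}
R = {0,1,2,3}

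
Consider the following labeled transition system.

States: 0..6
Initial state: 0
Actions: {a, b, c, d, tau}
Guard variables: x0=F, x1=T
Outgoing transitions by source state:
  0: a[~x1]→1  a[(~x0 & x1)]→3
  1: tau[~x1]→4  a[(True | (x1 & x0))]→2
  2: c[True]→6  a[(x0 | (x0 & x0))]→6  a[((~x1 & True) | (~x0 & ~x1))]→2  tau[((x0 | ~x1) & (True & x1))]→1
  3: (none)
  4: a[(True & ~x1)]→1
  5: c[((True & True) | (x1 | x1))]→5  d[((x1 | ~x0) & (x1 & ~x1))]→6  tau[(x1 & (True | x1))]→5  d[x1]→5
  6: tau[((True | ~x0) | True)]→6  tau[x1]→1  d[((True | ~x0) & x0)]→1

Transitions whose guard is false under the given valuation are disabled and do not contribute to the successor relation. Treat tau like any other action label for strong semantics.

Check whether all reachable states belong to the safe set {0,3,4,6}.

Answer: INVARIANT HOLDS

Trace:
Allowed set {0,3,4,6}
R = {0,3}
  0: ✓
  3: ✓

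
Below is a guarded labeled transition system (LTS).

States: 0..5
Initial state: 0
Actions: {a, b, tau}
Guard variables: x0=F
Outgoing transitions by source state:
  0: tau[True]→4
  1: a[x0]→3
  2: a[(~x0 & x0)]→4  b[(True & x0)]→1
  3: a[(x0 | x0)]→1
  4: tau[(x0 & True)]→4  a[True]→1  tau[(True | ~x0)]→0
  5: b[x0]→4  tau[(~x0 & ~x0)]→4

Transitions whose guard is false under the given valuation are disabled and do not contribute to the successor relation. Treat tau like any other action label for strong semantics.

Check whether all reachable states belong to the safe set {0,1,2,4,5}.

Allowed set {0,1,2,4,5}
Reach set: {0,1,4}
  0: safe
  1: safe
  4: safe

Answer: INVARIANT HOLDS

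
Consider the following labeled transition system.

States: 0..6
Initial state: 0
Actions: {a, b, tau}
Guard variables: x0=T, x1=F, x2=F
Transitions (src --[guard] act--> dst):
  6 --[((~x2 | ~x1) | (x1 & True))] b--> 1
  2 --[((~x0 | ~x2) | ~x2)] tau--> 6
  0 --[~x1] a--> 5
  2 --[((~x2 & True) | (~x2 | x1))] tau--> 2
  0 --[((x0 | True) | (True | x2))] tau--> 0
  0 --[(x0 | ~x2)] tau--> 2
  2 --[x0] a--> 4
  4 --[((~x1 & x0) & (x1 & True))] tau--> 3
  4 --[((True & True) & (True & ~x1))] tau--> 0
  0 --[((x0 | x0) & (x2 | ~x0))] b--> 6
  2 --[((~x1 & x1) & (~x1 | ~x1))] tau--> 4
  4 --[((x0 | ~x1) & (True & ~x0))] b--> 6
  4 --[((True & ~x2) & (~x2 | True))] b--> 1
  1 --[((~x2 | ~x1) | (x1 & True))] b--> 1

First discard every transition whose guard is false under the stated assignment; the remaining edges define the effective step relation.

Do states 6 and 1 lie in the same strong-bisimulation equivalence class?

Compute ~ classes (split until stable):
  π0 = {{0,1,2,3,4,5,6}}
  π1 = {{0,2},{1,6},{3,5},{4}}
  π2 = {{0},{1,6},{2},{3,5},{4}}
stable after 3 split(s): 5 block(s)
[6]={1,6}  [1]={1,6}

Answer: BISIMILAR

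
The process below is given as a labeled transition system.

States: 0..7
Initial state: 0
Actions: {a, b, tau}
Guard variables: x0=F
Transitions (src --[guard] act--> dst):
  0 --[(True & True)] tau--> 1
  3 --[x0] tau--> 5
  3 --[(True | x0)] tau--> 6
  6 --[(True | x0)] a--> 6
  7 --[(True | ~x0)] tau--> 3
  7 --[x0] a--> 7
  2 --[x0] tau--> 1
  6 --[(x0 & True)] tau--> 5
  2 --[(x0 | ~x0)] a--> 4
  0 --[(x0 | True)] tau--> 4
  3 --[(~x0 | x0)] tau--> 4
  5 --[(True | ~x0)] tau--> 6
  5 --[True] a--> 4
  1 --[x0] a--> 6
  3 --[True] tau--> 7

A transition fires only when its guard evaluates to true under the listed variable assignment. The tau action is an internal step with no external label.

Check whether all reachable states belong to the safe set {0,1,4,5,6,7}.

Answer: INVARIANT HOLDS

Working:
Allowed set {0,1,4,5,6,7}
Reach set: {0,1,4}
  0: ok
  1: ok
  4: ok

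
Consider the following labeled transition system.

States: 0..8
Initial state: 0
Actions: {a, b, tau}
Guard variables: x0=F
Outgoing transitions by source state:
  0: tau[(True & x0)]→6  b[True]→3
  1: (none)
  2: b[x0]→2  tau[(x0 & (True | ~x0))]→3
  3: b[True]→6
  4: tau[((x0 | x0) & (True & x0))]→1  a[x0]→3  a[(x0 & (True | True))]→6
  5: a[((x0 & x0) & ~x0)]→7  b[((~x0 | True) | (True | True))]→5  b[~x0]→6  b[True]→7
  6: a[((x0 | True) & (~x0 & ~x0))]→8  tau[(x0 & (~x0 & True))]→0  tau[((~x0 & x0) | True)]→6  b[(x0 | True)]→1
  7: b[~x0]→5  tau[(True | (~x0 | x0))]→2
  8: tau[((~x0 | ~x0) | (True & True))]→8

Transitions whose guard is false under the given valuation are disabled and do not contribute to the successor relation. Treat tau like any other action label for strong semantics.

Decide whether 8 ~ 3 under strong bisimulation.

Answer: NOT BISIMILAR

Trace:
Bisimulation quotient by refinement:
  round 0: {{0,1,2,3,4,5,6,7,8}}
  round 1: {{0,3,5},{1,2,4},{6},{7},{8}}
  round 2: {{0},{1,2,4},{3},{5},{6},{7},{8}}
stable after 3 split(s): 7 block(s)
class of 8: {8}; class of 3: {3}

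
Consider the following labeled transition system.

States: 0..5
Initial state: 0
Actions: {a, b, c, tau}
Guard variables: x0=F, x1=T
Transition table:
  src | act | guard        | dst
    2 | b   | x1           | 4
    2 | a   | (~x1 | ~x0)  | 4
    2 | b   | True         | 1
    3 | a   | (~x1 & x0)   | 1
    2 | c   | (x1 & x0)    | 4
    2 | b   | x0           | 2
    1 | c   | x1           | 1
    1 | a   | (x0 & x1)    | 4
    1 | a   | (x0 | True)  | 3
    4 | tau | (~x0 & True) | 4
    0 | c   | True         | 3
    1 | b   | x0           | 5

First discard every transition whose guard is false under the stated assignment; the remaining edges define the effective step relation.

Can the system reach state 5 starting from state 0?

Answer: UNREACHABLE

Trace:
Guard filter leaves 7 enabled edge(s).
L0 = {0}
L1 = {3}  now seen {0,3}
R = {0,3}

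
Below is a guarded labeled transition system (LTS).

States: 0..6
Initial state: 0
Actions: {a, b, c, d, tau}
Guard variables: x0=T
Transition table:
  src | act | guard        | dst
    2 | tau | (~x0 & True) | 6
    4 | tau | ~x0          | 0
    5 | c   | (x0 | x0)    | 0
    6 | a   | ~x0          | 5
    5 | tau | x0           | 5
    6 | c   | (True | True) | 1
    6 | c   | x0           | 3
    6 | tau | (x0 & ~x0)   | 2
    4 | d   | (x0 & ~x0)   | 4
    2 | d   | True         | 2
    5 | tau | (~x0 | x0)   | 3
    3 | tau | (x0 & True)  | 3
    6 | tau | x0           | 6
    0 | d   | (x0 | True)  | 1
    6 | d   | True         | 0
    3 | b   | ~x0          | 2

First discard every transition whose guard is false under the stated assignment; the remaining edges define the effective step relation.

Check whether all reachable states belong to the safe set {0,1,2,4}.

Inv-set: {0,1,2,4}
R = {0,1}
  0: ok
  1: ok

Answer: INVARIANT HOLDS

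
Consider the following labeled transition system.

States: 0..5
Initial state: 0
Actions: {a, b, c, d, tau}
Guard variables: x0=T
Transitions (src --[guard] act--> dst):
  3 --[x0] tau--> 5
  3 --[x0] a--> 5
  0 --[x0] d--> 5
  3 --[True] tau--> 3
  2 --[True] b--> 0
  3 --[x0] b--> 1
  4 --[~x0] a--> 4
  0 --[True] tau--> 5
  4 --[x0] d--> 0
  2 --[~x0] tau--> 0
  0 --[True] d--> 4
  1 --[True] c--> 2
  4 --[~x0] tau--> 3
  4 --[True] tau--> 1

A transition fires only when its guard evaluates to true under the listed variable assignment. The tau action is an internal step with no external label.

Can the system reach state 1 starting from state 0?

Answer: REACHABLE

Analysis:
11 transition(s) survive guard evaluation.
L0 = {0}
L1 = {4,5}  now seen {0,4,5}
L2 = {1}  now seen {0,1,4,5}
L3 = {2}  now seen {0,1,2,4,5}
Reach set: {0,1,2,4,5}
trace reaching 1: d·tau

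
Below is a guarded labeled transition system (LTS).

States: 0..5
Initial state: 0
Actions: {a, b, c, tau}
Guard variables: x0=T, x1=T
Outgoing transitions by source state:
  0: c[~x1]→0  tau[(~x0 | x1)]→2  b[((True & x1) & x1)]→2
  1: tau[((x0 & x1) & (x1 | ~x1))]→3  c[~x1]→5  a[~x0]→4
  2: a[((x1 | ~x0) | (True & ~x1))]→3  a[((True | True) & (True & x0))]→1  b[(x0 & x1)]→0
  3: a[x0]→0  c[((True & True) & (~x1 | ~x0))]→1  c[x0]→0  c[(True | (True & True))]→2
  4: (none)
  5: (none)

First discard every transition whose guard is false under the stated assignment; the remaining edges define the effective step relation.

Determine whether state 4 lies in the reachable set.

After dropping false guards: 9 live edges.
Layer 0: {0}
Layer 1: {2}  now seen {0,2}
Layer 2: {1,3}  now seen {0,1,2,3}
Reach set: {0,1,2,3}

Answer: UNREACHABLE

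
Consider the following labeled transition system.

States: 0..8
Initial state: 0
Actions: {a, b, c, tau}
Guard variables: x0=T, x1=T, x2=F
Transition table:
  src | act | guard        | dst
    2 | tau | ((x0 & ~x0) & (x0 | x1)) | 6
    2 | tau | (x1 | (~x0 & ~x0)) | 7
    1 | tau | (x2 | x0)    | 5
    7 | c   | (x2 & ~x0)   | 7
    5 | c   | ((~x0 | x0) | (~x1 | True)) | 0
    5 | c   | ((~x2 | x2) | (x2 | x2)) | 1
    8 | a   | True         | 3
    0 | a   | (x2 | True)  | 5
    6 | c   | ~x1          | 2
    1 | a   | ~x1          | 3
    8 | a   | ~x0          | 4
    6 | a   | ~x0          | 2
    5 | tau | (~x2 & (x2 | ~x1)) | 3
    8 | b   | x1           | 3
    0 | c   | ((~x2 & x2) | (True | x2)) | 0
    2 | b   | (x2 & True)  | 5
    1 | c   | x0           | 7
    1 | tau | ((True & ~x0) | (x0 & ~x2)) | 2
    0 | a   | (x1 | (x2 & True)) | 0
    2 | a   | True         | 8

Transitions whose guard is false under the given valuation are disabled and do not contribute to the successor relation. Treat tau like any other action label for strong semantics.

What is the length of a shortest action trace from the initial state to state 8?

Answer: 4

Trace:
BFS to 8:
  Layer 0: {0}
  Layer 1: {5}
  Layer 2: {1}
  Layer 3: {2,7}
  Layer 4: {8}
8 enters at depth 4; path a·c·tau·a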